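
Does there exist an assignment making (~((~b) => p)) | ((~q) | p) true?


Search for a satisfying assignment over {b, p, q}.
Try b=False, p=False, q=False: the formula evaluates to True.
A satisfying assignment exists.

Satisfiable.


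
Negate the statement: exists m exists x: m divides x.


Negation flips each quantifier (∀↔∃) and negates the inner predicate.
¬(exists m exists x: φ) = forall m forall x: ¬φ.

forall m forall x: ~(m divides x)


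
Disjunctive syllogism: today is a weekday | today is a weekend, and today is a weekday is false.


Disjunctive syllogism: from (P ∨ Q) and ¬P, infer Q.
One disjunct, 'today is a weekday', is ruled out; the other must hold.

today is a weekend


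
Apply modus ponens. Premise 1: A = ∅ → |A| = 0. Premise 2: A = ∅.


Modus ponens: from (P → Q) and P, infer Q.
P = 'A = ∅' is asserted, and P → Q holds, so Q follows.

|A| = 0.


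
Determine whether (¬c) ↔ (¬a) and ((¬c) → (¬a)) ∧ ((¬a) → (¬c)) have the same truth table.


Compare truth tables:
a | c | φ | ψ
-------------
F | F | T | T
T | F | F | F
F | T | F | F
T | T | T | T
The columns φ and ψ agree on every row.

Yes, they are logically equivalent.


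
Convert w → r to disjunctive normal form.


Step 1: Rewrite w → r as ¬w ∨ r.

(¬w) ∨ r


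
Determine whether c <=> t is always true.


Build the truth table over {c, t}:
c | t | φ
---------
False | False | True
True | False | False
False | True | False
True | True | True
Counterexample at row 2: with c=True, t=False, the formula is False.

No, it is not a tautology.


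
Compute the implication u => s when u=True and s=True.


Implication is false only when antecedent is true and consequent is false.
Substitute: u=True, s=True.
True => True evaluates to True.

True


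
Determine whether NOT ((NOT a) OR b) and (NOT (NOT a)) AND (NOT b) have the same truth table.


Compare truth tables:
a | b | φ | ψ
-------------
F | F | F | F
T | F | T | T
F | T | F | F
T | T | F | F
The columns φ and ψ agree on every row.

Yes, they are logically equivalent.


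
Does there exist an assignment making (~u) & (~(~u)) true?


Check all 2 assignments over {u}:
u | φ
-----
False | False
True | False
No assignment makes the formula true.

Unsatisfiable.


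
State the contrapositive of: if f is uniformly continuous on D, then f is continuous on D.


The contrapositive of (P → Q) is (¬Q → ¬P); it is logically equivalent to the original.
Here P = 'f is uniformly continuous on D' and Q = 'f is continuous on D'.

If not (f is continuous on D), then not (f is uniformly continuous on D).


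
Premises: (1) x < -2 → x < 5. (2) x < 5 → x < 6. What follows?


Hypothetical syllogism: from (P → Q) and (Q → R), infer (P → R).
Chain the two implications through the shared middle term 'x < 5'.

x < -2 → x < 6


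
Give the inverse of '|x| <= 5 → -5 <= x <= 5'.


The inverse of (P → Q) is (¬P → ¬Q). It is equivalent to the converse, not to the original.
Here P = '|x| <= 5' and Q = '-5 <= x <= 5'.

If not (|x| <= 5), then not (-5 <= x <= 5).


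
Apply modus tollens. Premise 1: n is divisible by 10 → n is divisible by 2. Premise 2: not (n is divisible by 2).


Modus tollens: from (P → Q) and ¬Q, infer ¬P.
Q = 'n is divisible by 2' is denied; since P → Q, P must also fail.

Not (n is divisible by 10).


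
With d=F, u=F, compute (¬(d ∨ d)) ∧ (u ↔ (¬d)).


Substitute d=F, u=F:
d ∨ d = F ∨ F = F
¬(d ∨ d) = T
¬d = T
u ↔ (¬d) = F ↔ T = F
(¬(d ∨ d)) ∧ (u ↔ (¬d)) = T ∧ F = F

F


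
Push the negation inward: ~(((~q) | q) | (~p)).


De Morgan: the negation of a disjunction is the conjunction of the negations.
Distribute ~ across |, flipping it to &, and negate each literal.

(q & (~q)) & p


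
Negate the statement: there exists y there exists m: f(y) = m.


Negation flips each quantifier (∀↔∃) and negates the inner predicate.
¬(there exists y there exists m: φ) = for all y for all m: ¬φ.

for all y for all m: NOT(f(y) = m)


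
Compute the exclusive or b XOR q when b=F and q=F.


Exclusive or is true when exactly one operand is true.
Substitute: b=F, q=F.
F XOR F evaluates to F.

F


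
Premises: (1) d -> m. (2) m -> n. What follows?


Hypothetical syllogism: from (P → Q) and (Q → R), infer (P → R).
Chain the two implications through the shared middle term 'm'.

d -> n


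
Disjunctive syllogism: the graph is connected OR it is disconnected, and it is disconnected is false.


Disjunctive syllogism: from (P ∨ Q) and ¬P, infer Q.
One disjunct, 'it is disconnected', is ruled out; the other must hold.

the graph is connected


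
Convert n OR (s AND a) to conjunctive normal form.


Step 1: Distribute ∨ over ∧: n ∨ (s ∧ a) = (n ∨ s) ∧ (n ∨ a).

(n OR s) AND (n OR a)


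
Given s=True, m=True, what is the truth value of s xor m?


Exclusive or is true when exactly one operand is true.
Substitute: s=True, m=True.
True xor True evaluates to False.

False


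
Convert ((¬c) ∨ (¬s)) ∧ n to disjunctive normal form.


Step 1: Distribute ∧ over ∨: ((¬c) ∨ (¬s)) ∧ n = ((¬c) ∧ n) ∨ ((¬s) ∧ n).

((¬c) ∧ n) ∨ ((¬s) ∧ n)


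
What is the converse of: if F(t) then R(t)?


The converse of (P → Q) is (Q → P). It is not in general equivalent to the original.
Here P = 'F(t)' and Q = 'R(t)'.

If R(t), then F(t).


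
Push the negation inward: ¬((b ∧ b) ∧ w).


De Morgan: the negation of a conjunction is the disjunction of the negations.
Distribute ¬ across ∧, flipping it to ∨, and negate each literal.

((¬b) ∨ (¬b)) ∨ (¬w)


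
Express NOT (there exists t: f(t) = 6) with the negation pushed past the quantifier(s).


¬(for all x: φ) = there exists x: ¬φ, and ¬(there exists x: φ) = for all x: ¬φ.
Apply to the existential statement.

for all t: NOT(f(t) = 6)


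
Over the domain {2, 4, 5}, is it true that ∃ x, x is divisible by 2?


Evaluate the predicate on each element: 2:T, 4:T, 5:F.
Witness x = 2 satisfies the predicate.

T


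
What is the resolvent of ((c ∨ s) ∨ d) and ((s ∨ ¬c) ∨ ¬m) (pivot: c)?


The clauses contain complementary literals c and ¬c.
Resolution eliminates this pair and disjoins the remaining literals (merging duplicates).

((s ∨ d) ∨ ¬m)


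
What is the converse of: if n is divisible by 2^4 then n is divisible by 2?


The converse of (P → Q) is (Q → P). It is not in general equivalent to the original.
Here P = 'n is divisible by 2^4' and Q = 'n is divisible by 2'.

If n is divisible by 2, then n is divisible by 2^4.


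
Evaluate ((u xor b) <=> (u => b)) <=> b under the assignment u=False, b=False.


Substitute u=False, b=False:
u xor b = False xor False = False
u => b = False => False = True
(u xor b) <=> (u => b) = False <=> True = False
((u xor b) <=> (u => b)) <=> b = False <=> False = True

True


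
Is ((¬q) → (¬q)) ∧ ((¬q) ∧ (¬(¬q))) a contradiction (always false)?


Truth table over {q}:
q | φ
-----
F | F
T | F
Every row is false.

Yes, it is a contradiction.


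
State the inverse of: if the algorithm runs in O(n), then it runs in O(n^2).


The inverse of (P → Q) is (¬P → ¬Q). It is equivalent to the converse, not to the original.
Here P = 'the algorithm runs in O(n)' and Q = 'it runs in O(n^2)'.

If not (the algorithm runs in O(n)), then not (it runs in O(n^2)).


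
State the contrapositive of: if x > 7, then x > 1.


The contrapositive of (P → Q) is (¬Q → ¬P); it is logically equivalent to the original.
Here P = 'x > 7' and Q = 'x > 1'.

If not (x > 1), then not (x > 7).


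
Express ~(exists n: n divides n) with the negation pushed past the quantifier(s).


¬(forall x: φ) = exists x: ¬φ, and ¬(exists x: φ) = forall x: ¬φ.
Apply to the existential statement.

forall n: ~(n divides n)


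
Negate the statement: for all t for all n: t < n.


Negation flips each quantifier (∀↔∃) and negates the inner predicate.
¬(for all t for all n: φ) = there exists t there exists n: ¬φ.

there exists t there exists n: NOT(t < n)


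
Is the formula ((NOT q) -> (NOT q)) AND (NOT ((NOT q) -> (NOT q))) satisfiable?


Check all 2 assignments over {q}:
q | φ
-----
F | F
T | F
No assignment makes the formula true.

Unsatisfiable.


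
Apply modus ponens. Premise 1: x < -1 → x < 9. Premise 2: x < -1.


Modus ponens: from (P → Q) and P, infer Q.
P = 'x < -1' is asserted, and P → Q holds, so Q follows.

x < 9.


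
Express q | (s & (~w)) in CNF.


Step 1: Distribute ∨ over ∧: q ∨ (s ∧ (¬w)) = (q ∨ s) ∧ (q ∨ (¬w)).

(q | s) & (q | (~w))


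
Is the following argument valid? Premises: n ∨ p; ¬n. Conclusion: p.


This matches the form of disjunctive syllogism: the conclusion follows in every model of the premises.

Valid.


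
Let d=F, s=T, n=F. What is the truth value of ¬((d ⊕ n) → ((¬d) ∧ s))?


Substitute d=F, s=T, n=F:
d ⊕ n = F ⊕ F = F
¬d = T
(¬d) ∧ s = T ∧ T = T
(d ⊕ n) → ((¬d) ∧ s) = F → T = T
¬((d ⊕ n) → ((¬d) ∧ s)) = F

F


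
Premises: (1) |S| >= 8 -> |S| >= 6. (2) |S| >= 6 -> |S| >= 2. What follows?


Hypothetical syllogism: from (P → Q) and (Q → R), infer (P → R).
Chain the two implications through the shared middle term '|S| >= 6'.

|S| >= 8 -> |S| >= 2


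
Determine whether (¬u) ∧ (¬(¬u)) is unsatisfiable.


Truth table over {u}:
u | φ
-----
F | F
T | F
Every row is false.

Yes, it is a contradiction.


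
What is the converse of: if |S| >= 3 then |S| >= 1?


The converse of (P → Q) is (Q → P). It is not in general equivalent to the original.
Here P = '|S| >= 3' and Q = '|S| >= 1'.

If |S| >= 1, then |S| >= 3.


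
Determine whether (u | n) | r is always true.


Build the truth table over {n, r, u}:
n | r | u | φ
-------------
False | False | False | False
True | False | False | True
False | True | False | True
True | True | False | True
False | False | True | True
True | False | True | True
False | True | True | True
True | True | True | True
Counterexample at row 1: with n=False, r=False, u=False, the formula is False.

No, it is not a tautology.


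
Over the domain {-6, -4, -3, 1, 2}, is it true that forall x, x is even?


Evaluate the predicate on each element: -6:True, -4:True, -3:False, 1:False, 2:True.
Counterexample x = -3 fails the predicate.

False


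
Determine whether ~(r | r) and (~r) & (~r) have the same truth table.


Compare truth tables:
r | φ | ψ
---------
False | True | True
True | False | False
The columns φ and ψ agree on every row.

Yes, they are logically equivalent.


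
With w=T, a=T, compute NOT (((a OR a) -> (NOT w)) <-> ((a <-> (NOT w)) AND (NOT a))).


Substitute w=T, a=T:
a OR a = T OR T = T
NOT w = F
(a OR a) -> (NOT w) = T -> F = F
NOT w = F
a <-> (NOT w) = T <-> F = F
NOT a = F
(a <-> (NOT w)) AND (NOT a) = F AND F = F
((a OR a) -> (NOT w)) <-> ((a <-> (NOT w)) AND (NOT a)) = F <-> F = T
NOT (((a OR a) -> (NOT w)) <-> ((a <-> (NOT w)) AND (NOT a))) = F

F


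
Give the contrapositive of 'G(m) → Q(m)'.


The contrapositive of (P → Q) is (¬Q → ¬P); it is logically equivalent to the original.
Here P = 'G(m)' and Q = 'Q(m)'.

If not (Q(m)), then not (G(m)).


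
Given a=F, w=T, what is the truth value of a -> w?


Implication is false only when antecedent is true and consequent is false.
Substitute: a=F, w=T.
F -> T evaluates to T.

T


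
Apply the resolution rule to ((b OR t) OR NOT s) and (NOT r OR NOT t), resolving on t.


The clauses contain complementary literals t and NOTt.
Resolution eliminates this pair and disjoins the remaining literals (merging duplicates).

((b OR NOT s) OR NOT r)


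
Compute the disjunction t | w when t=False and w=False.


Disjunction is false only when both operands are false.
Substitute: t=False, w=False.
False | False evaluates to False.

False


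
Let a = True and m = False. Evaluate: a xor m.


Exclusive or is true when exactly one operand is true.
Substitute: a=True, m=False.
True xor False evaluates to True.

True


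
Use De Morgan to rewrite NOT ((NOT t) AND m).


De Morgan: the negation of a conjunction is the disjunction of the negations.
Distribute NOT across AND, flipping it to OR, and negate each literal.

t OR (NOT m)


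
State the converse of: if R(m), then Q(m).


The converse of (P → Q) is (Q → P). It is not in general equivalent to the original.
Here P = 'R(m)' and Q = 'Q(m)'.

If Q(m), then R(m).


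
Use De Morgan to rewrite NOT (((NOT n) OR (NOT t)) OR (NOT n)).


De Morgan: the negation of a disjunction is the conjunction of the negations.
Distribute NOT across OR, flipping it to AND, and negate each literal.

(n AND t) AND n


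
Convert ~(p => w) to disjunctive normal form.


Step 1: Rewrite implication then negate: ¬(¬p ∨ w) = p ∧ ¬w.

p & (~w)


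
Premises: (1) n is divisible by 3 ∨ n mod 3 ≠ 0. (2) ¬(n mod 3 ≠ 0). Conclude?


Disjunctive syllogism: from (P ∨ Q) and ¬P, infer Q.
One disjunct, 'n mod 3 ≠ 0', is ruled out; the other must hold.

n is divisible by 3


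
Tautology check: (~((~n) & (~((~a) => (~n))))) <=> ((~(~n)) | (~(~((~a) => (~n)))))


Build the truth table over {a, n}:
a | n | φ
---------
False | False | True
True | False | True
False | True | True
True | True | True
Every row evaluates to true.

Yes, it is a tautology.


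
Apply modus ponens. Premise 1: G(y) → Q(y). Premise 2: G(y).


Modus ponens: from (P → Q) and P, infer Q.
P = 'G(y)' is asserted, and P → Q holds, so Q follows.

Q(y).


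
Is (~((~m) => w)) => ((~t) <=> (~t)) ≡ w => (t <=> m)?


Compare truth tables:
m | t | w | φ | ψ
-----------------
False | False | False | True | True
True | False | False | True | True
False | True | False | True | True
True | True | False | True | True
False | False | True | True | True
True | False | True | True | False
False | True | True | True | False
True | True | True | True | True
They differ at row 6 (m=True, t=False, w=True): φ=True but ψ=False.

No, they are not logically equivalent.


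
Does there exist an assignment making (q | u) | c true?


Search for a satisfying assignment over {c, q, u}.
Try c=True, q=False, u=False: the formula evaluates to True.
A satisfying assignment exists.

Satisfiable.


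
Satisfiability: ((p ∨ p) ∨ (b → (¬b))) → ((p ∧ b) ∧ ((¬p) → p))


Search for a satisfying assignment over {b, p}.
Try b=T, p=F: the formula evaluates to T.
A satisfying assignment exists.

Satisfiable.


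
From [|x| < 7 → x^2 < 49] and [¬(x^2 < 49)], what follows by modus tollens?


Modus tollens: from (P → Q) and ¬Q, infer ¬P.
Q = 'x^2 < 49' is denied; since P → Q, P must also fail.

Not (|x| < 7).


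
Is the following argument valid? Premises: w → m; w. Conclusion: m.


This matches the form of modus ponens: the conclusion follows in every model of the premises.

Valid.


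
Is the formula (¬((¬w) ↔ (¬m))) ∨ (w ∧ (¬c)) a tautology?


Build the truth table over {c, m, w}:
c | m | w | φ
-------------
F | F | F | F
T | F | F | F
F | T | F | T
T | T | F | T
F | F | T | T
T | F | T | T
F | T | T | T
T | T | T | F
Counterexample at row 1: with c=F, m=F, w=F, the formula is F.

No, it is not a tautology.


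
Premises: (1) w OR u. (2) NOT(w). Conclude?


Disjunctive syllogism: from (P ∨ Q) and ¬P, infer Q.
One disjunct, 'w', is ruled out; the other must hold.

u


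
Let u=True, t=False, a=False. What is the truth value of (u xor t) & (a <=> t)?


Substitute u=True, t=False, a=False:
u xor t = True xor False = True
a <=> t = False <=> False = True
(u xor t) & (a <=> t) = True & True = True

True


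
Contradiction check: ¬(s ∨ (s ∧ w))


Truth table over {s, w}:
s | w | φ
---------
F | F | T
T | F | F
F | T | T
T | T | F
Satisfying assignment at row 1: s=F, w=F gives T.

No, it is not a contradiction.


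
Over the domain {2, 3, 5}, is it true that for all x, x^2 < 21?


Evaluate the predicate on each element: 2:T, 3:T, 5:F.
Counterexample x = 5 fails the predicate.

F


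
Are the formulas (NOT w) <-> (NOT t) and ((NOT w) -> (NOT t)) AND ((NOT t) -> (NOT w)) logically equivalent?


Compare truth tables:
t | w | φ | ψ
-------------
F | F | T | T
T | F | F | F
F | T | F | F
T | T | T | T
The columns φ and ψ agree on every row.

Yes, they are logically equivalent.


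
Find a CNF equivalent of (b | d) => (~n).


Step 1: Rewrite as ¬(b ∨ d) ∨ (¬n) = (¬b ∧ ¬d) ∨ (¬n).
Step 2: Distribute ∨ over ∧.

((~b) | (~n)) & ((~d) | (~n))


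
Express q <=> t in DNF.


Step 1: q ↔ t is true exactly when both agree: (q ∧ t) ∨ (¬q ∧ ¬t).

(q & t) | ((~q) & (~t))


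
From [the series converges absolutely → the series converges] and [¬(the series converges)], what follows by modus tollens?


Modus tollens: from (P → Q) and ¬Q, infer ¬P.
Q = 'the series converges' is denied; since P → Q, P must also fail.

Not (the series converges absolutely).


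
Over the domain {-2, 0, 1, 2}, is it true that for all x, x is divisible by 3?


Evaluate the predicate on each element: -2:F, 0:T, 1:F, 2:F.
Counterexample x = -2 fails the predicate.

F


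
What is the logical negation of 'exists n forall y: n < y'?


Negation flips each quantifier (∀↔∃) and negates the inner predicate.
¬(exists n forall y: φ) = forall n exists y: ¬φ.

forall n exists y: ~(n < y)


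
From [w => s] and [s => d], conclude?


Hypothetical syllogism: from (P → Q) and (Q → R), infer (P → R).
Chain the two implications through the shared middle term 's'.

w => d


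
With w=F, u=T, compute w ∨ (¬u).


Substitute w=F, u=T:
¬u = F
w ∨ (¬u) = F ∨ F = F

F


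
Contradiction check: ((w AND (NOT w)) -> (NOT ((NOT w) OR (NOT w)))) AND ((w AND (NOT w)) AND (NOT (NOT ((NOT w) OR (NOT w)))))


Truth table over {w}:
w | φ
-----
F | F
T | F
Every row is false.

Yes, it is a contradiction.


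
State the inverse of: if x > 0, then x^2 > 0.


The inverse of (P → Q) is (¬P → ¬Q). It is equivalent to the converse, not to the original.
Here P = 'x > 0' and Q = 'x^2 > 0'.

If not (x > 0), then not (x^2 > 0).


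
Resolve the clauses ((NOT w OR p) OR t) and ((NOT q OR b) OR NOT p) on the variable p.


The clauses contain complementary literals p and NOTp.
Resolution eliminates this pair and disjoins the remaining literals (merging duplicates).

(((NOT w OR t) OR NOT q) OR b)


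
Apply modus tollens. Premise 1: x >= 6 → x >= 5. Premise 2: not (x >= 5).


Modus tollens: from (P → Q) and ¬Q, infer ¬P.
Q = 'x >= 5' is denied; since P → Q, P must also fail.

Not (x >= 6).


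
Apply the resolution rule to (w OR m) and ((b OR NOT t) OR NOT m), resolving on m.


The clauses contain complementary literals m and NOTm.
Resolution eliminates this pair and disjoins the remaining literals (merging duplicates).

((w OR b) OR NOT t)


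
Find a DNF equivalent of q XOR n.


Step 1: q ⊕ n is true exactly when they disagree: (q ∧ ¬n) ∨ (¬q ∧ n).

(q AND (NOT n)) OR ((NOT q) AND n)


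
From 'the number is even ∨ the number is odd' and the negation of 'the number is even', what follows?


Disjunctive syllogism: from (P ∨ Q) and ¬P, infer Q.
One disjunct, 'the number is even', is ruled out; the other must hold.

the number is odd


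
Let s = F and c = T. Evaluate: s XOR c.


Exclusive or is true when exactly one operand is true.
Substitute: s=F, c=T.
F XOR T evaluates to T.

T


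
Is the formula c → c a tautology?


Build the truth table over {c}:
c | φ
-----
F | T
T | T
Every row evaluates to true.

Yes, it is a tautology.


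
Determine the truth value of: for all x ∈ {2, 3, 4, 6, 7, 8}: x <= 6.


Evaluate the predicate on each element: 2:T, 3:T, 4:T, 6:T, 7:F, 8:F.
Counterexample x = 7 fails the predicate.

F


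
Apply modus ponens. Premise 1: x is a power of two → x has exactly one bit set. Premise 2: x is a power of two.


Modus ponens: from (P → Q) and P, infer Q.
P = 'x is a power of two' is asserted, and P → Q holds, so Q follows.

x has exactly one bit set.


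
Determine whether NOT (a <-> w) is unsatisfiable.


Truth table over {a, w}:
a | w | φ
---------
F | F | F
T | F | T
F | T | T
T | T | F
Satisfying assignment at row 2: a=T, w=F gives T.

No, it is not a contradiction.


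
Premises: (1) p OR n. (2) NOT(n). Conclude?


Disjunctive syllogism: from (P ∨ Q) and ¬P, infer Q.
One disjunct, 'n', is ruled out; the other must hold.

p


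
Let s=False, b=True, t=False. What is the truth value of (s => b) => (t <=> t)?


Substitute s=False, b=True, t=False:
s => b = False => True = True
t <=> t = False <=> False = True
(s => b) => (t <=> t) = True => True = True

True


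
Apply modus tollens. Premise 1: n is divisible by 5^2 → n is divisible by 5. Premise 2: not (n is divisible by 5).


Modus tollens: from (P → Q) and ¬Q, infer ¬P.
Q = 'n is divisible by 5' is denied; since P → Q, P must also fail.

Not (n is divisible by 5^2).


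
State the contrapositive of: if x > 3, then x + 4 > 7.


The contrapositive of (P → Q) is (¬Q → ¬P); it is logically equivalent to the original.
Here P = 'x > 3' and Q = 'x + 4 > 7'.

If not (x + 4 > 7), then not (x > 3).


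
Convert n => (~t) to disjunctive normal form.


Step 1: Rewrite n → (¬t) as ¬n ∨ (¬t).

(~n) | (~t)


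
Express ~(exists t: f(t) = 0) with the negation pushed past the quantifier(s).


¬(forall x: φ) = exists x: ¬φ, and ¬(exists x: φ) = forall x: ¬φ.
Apply to the existential statement.

forall t: ~(f(t) = 0)


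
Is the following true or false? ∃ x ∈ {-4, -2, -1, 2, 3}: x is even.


Evaluate the predicate on each element: -4:T, -2:T, -1:F, 2:T, 3:F.
Witness x = -4 satisfies the predicate.

T


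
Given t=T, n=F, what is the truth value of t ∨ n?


Disjunction is false only when both operands are false.
Substitute: t=T, n=F.
T ∨ F evaluates to T.

T


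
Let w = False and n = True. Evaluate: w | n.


Disjunction is false only when both operands are false.
Substitute: w=False, n=True.
False | True evaluates to True.

True


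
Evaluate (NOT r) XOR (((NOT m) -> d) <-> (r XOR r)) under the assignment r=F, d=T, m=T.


Substitute r=F, d=T, m=T:
NOT r = T
NOT m = F
(NOT m) -> d = F -> T = T
r XOR r = F XOR F = F
((NOT m) -> d) <-> (r XOR r) = T <-> F = F
(NOT r) XOR (((NOT m) -> d) <-> (r XOR r)) = T XOR F = T

T


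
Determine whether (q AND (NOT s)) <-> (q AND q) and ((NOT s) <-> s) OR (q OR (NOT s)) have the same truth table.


Compare truth tables:
q | s | φ | ψ
-------------
F | F | T | T
T | F | T | T
F | T | T | F
T | T | F | T
They differ at row 3 (q=F, s=T): φ=T but ψ=F.

No, they are not logically equivalent.


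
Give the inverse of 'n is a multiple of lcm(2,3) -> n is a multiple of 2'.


The inverse of (P → Q) is (¬P → ¬Q). It is equivalent to the converse, not to the original.
Here P = 'n is a multiple of lcm(2,3)' and Q = 'n is a multiple of 2'.

If not (n is a multiple of lcm(2,3)), then not (n is a multiple of 2).


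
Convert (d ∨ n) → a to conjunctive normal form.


Step 1: Rewrite as ¬(d ∨ n) ∨ a = (¬d ∧ ¬n) ∨ a.
Step 2: Distribute ∨ over ∧.

((¬d) ∨ a) ∧ ((¬n) ∨ a)


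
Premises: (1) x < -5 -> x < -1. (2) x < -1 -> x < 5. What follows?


Hypothetical syllogism: from (P → Q) and (Q → R), infer (P → R).
Chain the two implications through the shared middle term 'x < -1'.

x < -5 -> x < 5


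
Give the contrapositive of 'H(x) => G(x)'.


The contrapositive of (P → Q) is (¬Q → ¬P); it is logically equivalent to the original.
Here P = 'H(x)' and Q = 'G(x)'.

If not (G(x)), then not (H(x)).


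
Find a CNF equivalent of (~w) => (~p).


Step 1: Rewrite (¬w) → (¬p) as ¬(¬w) ∨ (¬p).
Step 2: Eliminate any double negations (¬¬X = X).

w | (~p)


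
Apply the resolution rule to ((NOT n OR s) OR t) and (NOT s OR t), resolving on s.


The clauses contain complementary literals s and NOTs.
Resolution eliminates this pair and disjoins the remaining literals (merging duplicates).

(t OR NOT n)


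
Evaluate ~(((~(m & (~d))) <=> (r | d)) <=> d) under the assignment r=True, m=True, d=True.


Substitute r=True, m=True, d=True:
~d = False
m & (~d) = True & False = False
~(m & (~d)) = True
r | d = True | True = True
(~(m & (~d))) <=> (r | d) = True <=> True = True
((~(m & (~d))) <=> (r | d)) <=> d = True <=> True = True
~(((~(m & (~d))) <=> (r | d)) <=> d) = False

False


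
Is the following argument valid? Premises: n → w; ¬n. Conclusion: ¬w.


This is denying the antecedent (fallacy). There exist truth assignments where the premises are all true but the conclusion is false.

Invalid.


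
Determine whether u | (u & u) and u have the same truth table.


Compare truth tables:
u | φ | ψ
---------
False | False | False
True | True | True
The columns φ and ψ agree on every row.

Yes, they are logically equivalent.


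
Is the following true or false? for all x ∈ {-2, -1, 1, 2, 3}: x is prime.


Evaluate the predicate on each element: -2:F, -1:F, 1:F, 2:T, 3:T.
Counterexample x = -2 fails the predicate.

F


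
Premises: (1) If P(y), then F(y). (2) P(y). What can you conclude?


Modus ponens: from (P → Q) and P, infer Q.
P = 'P(y)' is asserted, and P → Q holds, so Q follows.

F(y).


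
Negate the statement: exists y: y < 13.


¬(forall x: φ) = exists x: ¬φ, and ¬(exists x: φ) = forall x: ¬φ.
Apply to the existential statement.

forall y: ~(y < 13)


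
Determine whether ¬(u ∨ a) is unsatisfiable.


Truth table over {a, u}:
a | u | φ
---------
F | F | T
T | F | F
F | T | F
T | T | F
Satisfying assignment at row 1: a=F, u=F gives T.

No, it is not a contradiction.


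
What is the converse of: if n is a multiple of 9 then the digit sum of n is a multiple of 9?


The converse of (P → Q) is (Q → P). It is not in general equivalent to the original.
Here P = 'n is a multiple of 9' and Q = 'the digit sum of n is a multiple of 9'.

If the digit sum of n is a multiple of 9, then n is a multiple of 9.


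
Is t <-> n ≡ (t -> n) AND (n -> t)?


Compare truth tables:
n | t | φ | ψ
-------------
F | F | T | T
T | F | F | F
F | T | F | F
T | T | T | T
The columns φ and ψ agree on every row.

Yes, they are logically equivalent.


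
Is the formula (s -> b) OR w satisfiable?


Search for a satisfying assignment over {b, s, w}.
Try b=F, s=F, w=F: the formula evaluates to T.
A satisfying assignment exists.

Satisfiable.


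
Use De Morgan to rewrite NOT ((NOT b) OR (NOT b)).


De Morgan: the negation of a disjunction is the conjunction of the negations.
Distribute NOT across OR, flipping it to AND, and negate each literal.

b AND b


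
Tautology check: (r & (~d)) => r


Build the truth table over {d, r}:
d | r | φ
---------
False | False | True
True | False | True
False | True | True
True | True | True
Every row evaluates to true.

Yes, it is a tautology.


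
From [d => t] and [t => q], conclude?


Hypothetical syllogism: from (P → Q) and (Q → R), infer (P → R).
Chain the two implications through the shared middle term 't'.

d => q


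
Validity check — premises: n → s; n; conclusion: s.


This matches the form of modus ponens: the conclusion follows in every model of the premises.

Valid.


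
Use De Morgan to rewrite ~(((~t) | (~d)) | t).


De Morgan: the negation of a disjunction is the conjunction of the negations.
Distribute ~ across |, flipping it to &, and negate each literal.

(t & d) & (~t)


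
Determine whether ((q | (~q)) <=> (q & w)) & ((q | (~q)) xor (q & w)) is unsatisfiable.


Truth table over {q, w}:
q | w | φ
---------
False | False | False
True | False | False
False | True | False
True | True | False
Every row is false.

Yes, it is a contradiction.


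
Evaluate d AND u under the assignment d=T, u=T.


Substitute d=T, u=T:
d AND u = T AND T = T

T


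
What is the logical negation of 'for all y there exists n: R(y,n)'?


Negation flips each quantifier (∀↔∃) and negates the inner predicate.
¬(for all y there exists n: φ) = there exists y for all n: ¬φ.

there exists y for all n: NOT(R(y,n))


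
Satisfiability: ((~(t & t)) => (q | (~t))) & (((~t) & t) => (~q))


Search for a satisfying assignment over {q, t}.
Try q=False, t=False: the formula evaluates to True.
A satisfying assignment exists.

Satisfiable.


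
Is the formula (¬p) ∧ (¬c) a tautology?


Build the truth table over {c, p}:
c | p | φ
---------
F | F | T
T | F | F
F | T | F
T | T | F
Counterexample at row 2: with c=T, p=F, the formula is F.

No, it is not a tautology.


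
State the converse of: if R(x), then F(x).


The converse of (P → Q) is (Q → P). It is not in general equivalent to the original.
Here P = 'R(x)' and Q = 'F(x)'.

If F(x), then R(x).


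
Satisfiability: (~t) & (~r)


Search for a satisfying assignment over {r, t}.
Try r=False, t=False: the formula evaluates to True.
A satisfying assignment exists.

Satisfiable.


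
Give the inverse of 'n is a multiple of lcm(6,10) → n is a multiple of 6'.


The inverse of (P → Q) is (¬P → ¬Q). It is equivalent to the converse, not to the original.
Here P = 'n is a multiple of lcm(6,10)' and Q = 'n is a multiple of 6'.

If not (n is a multiple of lcm(6,10)), then not (n is a multiple of 6).


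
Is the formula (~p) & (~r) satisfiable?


Search for a satisfying assignment over {p, r}.
Try p=False, r=False: the formula evaluates to True.
A satisfying assignment exists.

Satisfiable.


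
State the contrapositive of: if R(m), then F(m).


The contrapositive of (P → Q) is (¬Q → ¬P); it is logically equivalent to the original.
Here P = 'R(m)' and Q = 'F(m)'.

If not (F(m)), then not (R(m)).


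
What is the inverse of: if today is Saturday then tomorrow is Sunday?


The inverse of (P → Q) is (¬P → ¬Q). It is equivalent to the converse, not to the original.
Here P = 'today is Saturday' and Q = 'tomorrow is Sunday'.

If not (today is Saturday), then not (tomorrow is Sunday).


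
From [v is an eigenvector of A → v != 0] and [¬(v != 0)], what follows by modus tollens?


Modus tollens: from (P → Q) and ¬Q, infer ¬P.
Q = 'v != 0' is denied; since P → Q, P must also fail.

Not (v is an eigenvector of A).


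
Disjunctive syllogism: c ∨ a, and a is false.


Disjunctive syllogism: from (P ∨ Q) and ¬P, infer Q.
One disjunct, 'a', is ruled out; the other must hold.

c


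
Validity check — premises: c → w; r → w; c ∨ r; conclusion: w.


This matches the form of proof by cases: the conclusion follows in every model of the premises.

Valid.


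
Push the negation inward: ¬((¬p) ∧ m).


De Morgan: the negation of a conjunction is the disjunction of the negations.
Distribute ¬ across ∧, flipping it to ∨, and negate each literal.

p ∨ (¬m)


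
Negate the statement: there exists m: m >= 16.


¬(for all x: φ) = there exists x: ¬φ, and ¬(there exists x: φ) = for all x: ¬φ.
Apply to the existential statement.

for all m: NOT(m >= 16)


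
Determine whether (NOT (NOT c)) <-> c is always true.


Build the truth table over {c}:
c | φ
-----
F | T
T | T
Every row evaluates to true.

Yes, it is a tautology.


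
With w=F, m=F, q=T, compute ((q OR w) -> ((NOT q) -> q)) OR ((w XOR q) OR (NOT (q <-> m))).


Substitute w=F, m=F, q=T:
q OR w = T OR F = T
NOT q = F
(NOT q) -> q = F -> T = T
(q OR w) -> ((NOT q) -> q) = T -> T = T
w XOR q = F XOR T = T
q <-> m = T <-> F = F
NOT (q <-> m) = T
(w XOR q) OR (NOT (q <-> m)) = T OR T = T
((q OR w) -> ((NOT q) -> q)) OR ((w XOR q) OR (NOT (q <-> m))) = T OR T = T

T


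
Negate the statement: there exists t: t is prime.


¬(for all x: φ) = there exists x: ¬φ, and ¬(there exists x: φ) = for all x: ¬φ.
Apply to the existential statement.

for all t: NOT(t is prime)


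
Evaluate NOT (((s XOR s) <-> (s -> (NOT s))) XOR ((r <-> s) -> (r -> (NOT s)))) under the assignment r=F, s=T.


Substitute r=F, s=T:
s XOR s = T XOR T = F
NOT s = F
s -> (NOT s) = T -> F = F
(s XOR s) <-> (s -> (NOT s)) = F <-> F = T
r <-> s = F <-> T = F
NOT s = F
r -> (NOT s) = F -> F = T
(r <-> s) -> (r -> (NOT s)) = F -> T = T
((s XOR s) <-> (s -> (NOT s))) XOR ((r <-> s) -> (r -> (NOT s))) = T XOR T = F
NOT (((s XOR s) <-> (s -> (NOT s))) XOR ((r <-> s) -> (r -> (NOT s)))) = T

T


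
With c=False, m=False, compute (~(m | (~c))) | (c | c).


Substitute c=False, m=False:
~c = True
m | (~c) = False | True = True
~(m | (~c)) = False
c | c = False | False = False
(~(m | (~c))) | (c | c) = False | False = False

False


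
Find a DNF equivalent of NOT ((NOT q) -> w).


Step 1: Rewrite implication then negate: ¬(¬(¬q) ∨ w) = (¬q) ∧ ¬w.

(NOT q) AND (NOT w)


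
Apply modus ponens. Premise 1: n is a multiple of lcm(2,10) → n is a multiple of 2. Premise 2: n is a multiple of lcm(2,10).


Modus ponens: from (P → Q) and P, infer Q.
P = 'n is a multiple of lcm(2,10)' is asserted, and P → Q holds, so Q follows.

n is a multiple of 2.


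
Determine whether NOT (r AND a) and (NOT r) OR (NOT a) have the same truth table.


Compare truth tables:
a | r | φ | ψ
-------------
F | F | T | T
T | F | T | T
F | T | T | T
T | T | F | F
The columns φ and ψ agree on every row.

Yes, they are logically equivalent.


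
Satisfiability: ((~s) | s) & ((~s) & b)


Search for a satisfying assignment over {b, s}.
Try b=True, s=False: the formula evaluates to True.
A satisfying assignment exists.

Satisfiable.


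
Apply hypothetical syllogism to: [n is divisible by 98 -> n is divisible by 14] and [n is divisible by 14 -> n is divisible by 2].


Hypothetical syllogism: from (P → Q) and (Q → R), infer (P → R).
Chain the two implications through the shared middle term 'n is divisible by 14'.

n is divisible by 98 -> n is divisible by 2


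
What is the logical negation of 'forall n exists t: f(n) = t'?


Negation flips each quantifier (∀↔∃) and negates the inner predicate.
¬(forall n exists t: φ) = exists n forall t: ¬φ.

exists n forall t: ~(f(n) = t)


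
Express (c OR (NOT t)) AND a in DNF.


Step 1: Distribute ∧ over ∨: (c ∨ (¬t)) ∧ a = (c ∧ a) ∨ ((¬t) ∧ a).

(c AND a) OR ((NOT t) AND a)


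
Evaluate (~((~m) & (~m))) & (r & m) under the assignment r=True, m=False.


Substitute r=True, m=False:
~m = True
~m = True
(~m) & (~m) = True & True = True
~((~m) & (~m)) = False
r & m = True & False = False
(~((~m) & (~m))) & (r & m) = False & False = False

False


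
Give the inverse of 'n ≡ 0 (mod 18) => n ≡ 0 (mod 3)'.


The inverse of (P → Q) is (¬P → ¬Q). It is equivalent to the converse, not to the original.
Here P = 'n ≡ 0 (mod 18)' and Q = 'n ≡ 0 (mod 3)'.

If not (n ≡ 0 (mod 18)), then not (n ≡ 0 (mod 3)).


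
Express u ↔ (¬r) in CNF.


Step 1: Rewrite u ↔ (¬r) as (u → (¬r)) ∧ ((¬r) → u).
Step 2: Rewrite each implication as a disjunction.
Step 3: Eliminate any double negations (¬¬X = X).

((¬u) ∨ (¬r)) ∧ (r ∨ u)


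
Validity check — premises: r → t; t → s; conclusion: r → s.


This matches the form of hypothetical syllogism: the conclusion follows in every model of the premises.

Valid.


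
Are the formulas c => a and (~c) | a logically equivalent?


Compare truth tables:
a | c | φ | ψ
-------------
False | False | True | True
True | False | True | True
False | True | False | False
True | True | True | True
The columns φ and ψ agree on every row.

Yes, they are logically equivalent.


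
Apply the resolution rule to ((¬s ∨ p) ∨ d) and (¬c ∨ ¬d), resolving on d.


The clauses contain complementary literals d and ¬d.
Resolution eliminates this pair and disjoins the remaining literals (merging duplicates).

((¬s ∨ p) ∨ ¬c)


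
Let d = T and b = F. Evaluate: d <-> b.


Biconditional is true when both operands have the same truth value.
Substitute: d=T, b=F.
T <-> F evaluates to F.

F


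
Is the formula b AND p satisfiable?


Search for a satisfying assignment over {b, p}.
Try b=T, p=T: the formula evaluates to T.
A satisfying assignment exists.

Satisfiable.


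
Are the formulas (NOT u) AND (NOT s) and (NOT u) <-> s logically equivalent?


Compare truth tables:
s | u | φ | ψ
-------------
F | F | T | F
T | F | F | T
F | T | F | T
T | T | F | F
They differ at row 1 (s=F, u=F): φ=T but ψ=F.

No, they are not logically equivalent.


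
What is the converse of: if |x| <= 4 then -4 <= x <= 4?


The converse of (P → Q) is (Q → P). It is not in general equivalent to the original.
Here P = '|x| <= 4' and Q = '-4 <= x <= 4'.

If -4 <= x <= 4, then |x| <= 4.


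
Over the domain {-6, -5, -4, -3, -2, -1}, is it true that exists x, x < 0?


Evaluate the predicate on each element: -6:True, -5:True, -4:True, -3:True, -2:True, -1:True.
Witness x = -6 satisfies the predicate.

True


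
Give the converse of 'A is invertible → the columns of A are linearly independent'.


The converse of (P → Q) is (Q → P). It is not in general equivalent to the original.
Here P = 'A is invertible' and Q = 'the columns of A are linearly independent'.

If the columns of A are linearly independent, then A is invertible.


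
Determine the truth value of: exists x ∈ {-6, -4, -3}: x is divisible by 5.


Evaluate the predicate on each element: -6:False, -4:False, -3:False.
No element satisfies the predicate.

False


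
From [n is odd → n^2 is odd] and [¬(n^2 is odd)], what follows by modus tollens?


Modus tollens: from (P → Q) and ¬Q, infer ¬P.
Q = 'n^2 is odd' is denied; since P → Q, P must also fail.

Not (n is odd).


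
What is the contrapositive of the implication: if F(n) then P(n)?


The contrapositive of (P → Q) is (¬Q → ¬P); it is logically equivalent to the original.
Here P = 'F(n)' and Q = 'P(n)'.

If not (P(n)), then not (F(n)).


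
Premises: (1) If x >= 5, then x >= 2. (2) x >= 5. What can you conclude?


Modus ponens: from (P → Q) and P, infer Q.
P = 'x >= 5' is asserted, and P → Q holds, so Q follows.

x >= 2.


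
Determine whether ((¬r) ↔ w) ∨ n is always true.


Build the truth table over {n, r, w}:
n | r | w | φ
-------------
F | F | F | F
T | F | F | T
F | T | F | T
T | T | F | T
F | F | T | T
T | F | T | T
F | T | T | F
T | T | T | T
Counterexample at row 1: with n=F, r=F, w=F, the formula is F.

No, it is not a tautology.


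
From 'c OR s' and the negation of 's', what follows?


Disjunctive syllogism: from (P ∨ Q) and ¬P, infer Q.
One disjunct, 's', is ruled out; the other must hold.

c


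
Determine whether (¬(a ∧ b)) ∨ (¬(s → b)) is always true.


Build the truth table over {a, b, s}:
a | b | s | φ
-------------
F | F | F | T
T | F | F | T
F | T | F | T
T | T | F | F
F | F | T | T
T | F | T | T
F | T | T | T
T | T | T | F
Counterexample at row 4: with a=T, b=T, s=F, the formula is F.

No, it is not a tautology.


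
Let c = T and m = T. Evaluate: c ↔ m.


Biconditional is true when both operands have the same truth value.
Substitute: c=T, m=T.
T ↔ T evaluates to T.

T


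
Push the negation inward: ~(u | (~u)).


De Morgan: the negation of a disjunction is the conjunction of the negations.
Distribute ~ across |, flipping it to &, and negate each literal.

(~u) & u
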